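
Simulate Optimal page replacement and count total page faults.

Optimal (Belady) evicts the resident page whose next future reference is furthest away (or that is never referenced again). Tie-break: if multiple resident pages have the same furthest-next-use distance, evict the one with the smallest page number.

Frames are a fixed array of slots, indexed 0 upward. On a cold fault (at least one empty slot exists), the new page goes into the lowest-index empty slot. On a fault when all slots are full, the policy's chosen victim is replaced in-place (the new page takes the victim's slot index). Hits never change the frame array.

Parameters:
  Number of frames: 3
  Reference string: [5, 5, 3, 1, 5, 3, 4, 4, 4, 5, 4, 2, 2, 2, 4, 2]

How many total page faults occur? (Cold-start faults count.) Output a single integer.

Step 0: ref 5 → FAULT, frames=[5,-,-]
Step 1: ref 5 → HIT, frames=[5,-,-]
Step 2: ref 3 → FAULT, frames=[5,3,-]
Step 3: ref 1 → FAULT, frames=[5,3,1]
Step 4: ref 5 → HIT, frames=[5,3,1]
Step 5: ref 3 → HIT, frames=[5,3,1]
Step 6: ref 4 → FAULT (evict 1), frames=[5,3,4]
Step 7: ref 4 → HIT, frames=[5,3,4]
Step 8: ref 4 → HIT, frames=[5,3,4]
Step 9: ref 5 → HIT, frames=[5,3,4]
Step 10: ref 4 → HIT, frames=[5,3,4]
Step 11: ref 2 → FAULT (evict 3), frames=[5,2,4]
Step 12: ref 2 → HIT, frames=[5,2,4]
Step 13: ref 2 → HIT, frames=[5,2,4]
Step 14: ref 4 → HIT, frames=[5,2,4]
Step 15: ref 2 → HIT, frames=[5,2,4]
Total faults: 5

Answer: 5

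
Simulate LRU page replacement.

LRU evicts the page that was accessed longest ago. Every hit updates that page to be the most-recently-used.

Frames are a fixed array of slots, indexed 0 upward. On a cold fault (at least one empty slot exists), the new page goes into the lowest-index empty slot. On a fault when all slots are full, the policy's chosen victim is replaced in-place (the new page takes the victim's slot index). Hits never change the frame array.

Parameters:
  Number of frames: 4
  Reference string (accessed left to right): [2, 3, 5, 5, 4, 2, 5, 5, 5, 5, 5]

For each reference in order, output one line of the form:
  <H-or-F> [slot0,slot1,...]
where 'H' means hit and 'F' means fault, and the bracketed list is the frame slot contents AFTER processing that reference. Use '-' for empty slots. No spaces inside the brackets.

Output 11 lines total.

F [2,-,-,-]
F [2,3,-,-]
F [2,3,5,-]
H [2,3,5,-]
F [2,3,5,4]
H [2,3,5,4]
H [2,3,5,4]
H [2,3,5,4]
H [2,3,5,4]
H [2,3,5,4]
H [2,3,5,4]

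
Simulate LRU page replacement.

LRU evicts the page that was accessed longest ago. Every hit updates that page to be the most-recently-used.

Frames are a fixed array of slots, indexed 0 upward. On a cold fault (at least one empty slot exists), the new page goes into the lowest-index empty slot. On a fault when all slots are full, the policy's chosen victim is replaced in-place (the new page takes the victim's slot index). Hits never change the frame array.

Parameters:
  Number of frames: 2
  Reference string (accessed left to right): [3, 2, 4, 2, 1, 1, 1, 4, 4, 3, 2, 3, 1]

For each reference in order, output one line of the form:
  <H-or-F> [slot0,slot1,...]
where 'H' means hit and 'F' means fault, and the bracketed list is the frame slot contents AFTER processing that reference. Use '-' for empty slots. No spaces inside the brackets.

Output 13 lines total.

F [3,-]
F [3,2]
F [4,2]
H [4,2]
F [1,2]
H [1,2]
H [1,2]
F [1,4]
H [1,4]
F [3,4]
F [3,2]
H [3,2]
F [3,1]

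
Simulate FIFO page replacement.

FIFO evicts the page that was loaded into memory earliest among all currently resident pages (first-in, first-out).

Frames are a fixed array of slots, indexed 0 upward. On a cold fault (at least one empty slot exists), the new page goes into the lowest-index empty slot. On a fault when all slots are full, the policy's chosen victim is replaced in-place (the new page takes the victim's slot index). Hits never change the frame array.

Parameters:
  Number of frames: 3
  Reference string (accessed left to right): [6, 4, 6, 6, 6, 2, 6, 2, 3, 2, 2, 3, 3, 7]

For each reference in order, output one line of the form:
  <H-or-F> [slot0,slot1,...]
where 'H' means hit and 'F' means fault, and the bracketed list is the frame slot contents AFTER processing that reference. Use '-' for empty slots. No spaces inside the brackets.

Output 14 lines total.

F [6,-,-]
F [6,4,-]
H [6,4,-]
H [6,4,-]
H [6,4,-]
F [6,4,2]
H [6,4,2]
H [6,4,2]
F [3,4,2]
H [3,4,2]
H [3,4,2]
H [3,4,2]
H [3,4,2]
F [3,7,2]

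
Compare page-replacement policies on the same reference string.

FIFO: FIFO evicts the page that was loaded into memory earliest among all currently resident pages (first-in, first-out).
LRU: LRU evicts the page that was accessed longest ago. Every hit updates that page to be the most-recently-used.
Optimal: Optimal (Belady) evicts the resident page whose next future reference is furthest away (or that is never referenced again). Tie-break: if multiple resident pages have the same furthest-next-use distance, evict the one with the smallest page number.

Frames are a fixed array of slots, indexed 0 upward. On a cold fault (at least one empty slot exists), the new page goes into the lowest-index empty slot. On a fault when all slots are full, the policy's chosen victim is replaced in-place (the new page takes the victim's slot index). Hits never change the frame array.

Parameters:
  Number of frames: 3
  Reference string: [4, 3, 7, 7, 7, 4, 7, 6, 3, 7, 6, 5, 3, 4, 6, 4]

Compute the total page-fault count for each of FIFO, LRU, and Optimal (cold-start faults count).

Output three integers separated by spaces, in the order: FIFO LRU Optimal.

Answer: 8 9 6

Derivation:
--- FIFO ---
  step 0: ref 4 -> FAULT, frames=[4,-,-] (faults so far: 1)
  step 1: ref 3 -> FAULT, frames=[4,3,-] (faults so far: 2)
  step 2: ref 7 -> FAULT, frames=[4,3,7] (faults so far: 3)
  step 3: ref 7 -> HIT, frames=[4,3,7] (faults so far: 3)
  step 4: ref 7 -> HIT, frames=[4,3,7] (faults so far: 3)
  step 5: ref 4 -> HIT, frames=[4,3,7] (faults so far: 3)
  step 6: ref 7 -> HIT, frames=[4,3,7] (faults so far: 3)
  step 7: ref 6 -> FAULT, evict 4, frames=[6,3,7] (faults so far: 4)
  step 8: ref 3 -> HIT, frames=[6,3,7] (faults so far: 4)
  step 9: ref 7 -> HIT, frames=[6,3,7] (faults so far: 4)
  step 10: ref 6 -> HIT, frames=[6,3,7] (faults so far: 4)
  step 11: ref 5 -> FAULT, evict 3, frames=[6,5,7] (faults so far: 5)
  step 12: ref 3 -> FAULT, evict 7, frames=[6,5,3] (faults so far: 6)
  step 13: ref 4 -> FAULT, evict 6, frames=[4,5,3] (faults so far: 7)
  step 14: ref 6 -> FAULT, evict 5, frames=[4,6,3] (faults so far: 8)
  step 15: ref 4 -> HIT, frames=[4,6,3] (faults so far: 8)
  FIFO total faults: 8
--- LRU ---
  step 0: ref 4 -> FAULT, frames=[4,-,-] (faults so far: 1)
  step 1: ref 3 -> FAULT, frames=[4,3,-] (faults so far: 2)
  step 2: ref 7 -> FAULT, frames=[4,3,7] (faults so far: 3)
  step 3: ref 7 -> HIT, frames=[4,3,7] (faults so far: 3)
  step 4: ref 7 -> HIT, frames=[4,3,7] (faults so far: 3)
  step 5: ref 4 -> HIT, frames=[4,3,7] (faults so far: 3)
  step 6: ref 7 -> HIT, frames=[4,3,7] (faults so far: 3)
  step 7: ref 6 -> FAULT, evict 3, frames=[4,6,7] (faults so far: 4)
  step 8: ref 3 -> FAULT, evict 4, frames=[3,6,7] (faults so far: 5)
  step 9: ref 7 -> HIT, frames=[3,6,7] (faults so far: 5)
  step 10: ref 6 -> HIT, frames=[3,6,7] (faults so far: 5)
  step 11: ref 5 -> FAULT, evict 3, frames=[5,6,7] (faults so far: 6)
  step 12: ref 3 -> FAULT, evict 7, frames=[5,6,3] (faults so far: 7)
  step 13: ref 4 -> FAULT, evict 6, frames=[5,4,3] (faults so far: 8)
  step 14: ref 6 -> FAULT, evict 5, frames=[6,4,3] (faults so far: 9)
  step 15: ref 4 -> HIT, frames=[6,4,3] (faults so far: 9)
  LRU total faults: 9
--- Optimal ---
  step 0: ref 4 -> FAULT, frames=[4,-,-] (faults so far: 1)
  step 1: ref 3 -> FAULT, frames=[4,3,-] (faults so far: 2)
  step 2: ref 7 -> FAULT, frames=[4,3,7] (faults so far: 3)
  step 3: ref 7 -> HIT, frames=[4,3,7] (faults so far: 3)
  step 4: ref 7 -> HIT, frames=[4,3,7] (faults so far: 3)
  step 5: ref 4 -> HIT, frames=[4,3,7] (faults so far: 3)
  step 6: ref 7 -> HIT, frames=[4,3,7] (faults so far: 3)
  step 7: ref 6 -> FAULT, evict 4, frames=[6,3,7] (faults so far: 4)
  step 8: ref 3 -> HIT, frames=[6,3,7] (faults so far: 4)
  step 9: ref 7 -> HIT, frames=[6,3,7] (faults so far: 4)
  step 10: ref 6 -> HIT, frames=[6,3,7] (faults so far: 4)
  step 11: ref 5 -> FAULT, evict 7, frames=[6,3,5] (faults so far: 5)
  step 12: ref 3 -> HIT, frames=[6,3,5] (faults so far: 5)
  step 13: ref 4 -> FAULT, evict 3, frames=[6,4,5] (faults so far: 6)
  step 14: ref 6 -> HIT, frames=[6,4,5] (faults so far: 6)
  step 15: ref 4 -> HIT, frames=[6,4,5] (faults so far: 6)
  Optimal total faults: 6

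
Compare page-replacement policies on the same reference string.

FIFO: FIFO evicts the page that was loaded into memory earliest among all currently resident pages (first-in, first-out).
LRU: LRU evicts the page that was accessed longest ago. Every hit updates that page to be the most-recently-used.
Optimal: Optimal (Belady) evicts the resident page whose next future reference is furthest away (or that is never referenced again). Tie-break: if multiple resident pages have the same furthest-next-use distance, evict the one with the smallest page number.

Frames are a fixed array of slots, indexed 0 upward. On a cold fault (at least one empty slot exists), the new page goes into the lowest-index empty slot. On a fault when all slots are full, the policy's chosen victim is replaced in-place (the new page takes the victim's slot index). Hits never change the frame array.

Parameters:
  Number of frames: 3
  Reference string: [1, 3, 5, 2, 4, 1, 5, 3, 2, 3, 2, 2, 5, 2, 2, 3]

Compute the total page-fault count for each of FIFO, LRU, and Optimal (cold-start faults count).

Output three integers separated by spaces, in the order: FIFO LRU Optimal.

--- FIFO ---
  step 0: ref 1 -> FAULT, frames=[1,-,-] (faults so far: 1)
  step 1: ref 3 -> FAULT, frames=[1,3,-] (faults so far: 2)
  step 2: ref 5 -> FAULT, frames=[1,3,5] (faults so far: 3)
  step 3: ref 2 -> FAULT, evict 1, frames=[2,3,5] (faults so far: 4)
  step 4: ref 4 -> FAULT, evict 3, frames=[2,4,5] (faults so far: 5)
  step 5: ref 1 -> FAULT, evict 5, frames=[2,4,1] (faults so far: 6)
  step 6: ref 5 -> FAULT, evict 2, frames=[5,4,1] (faults so far: 7)
  step 7: ref 3 -> FAULT, evict 4, frames=[5,3,1] (faults so far: 8)
  step 8: ref 2 -> FAULT, evict 1, frames=[5,3,2] (faults so far: 9)
  step 9: ref 3 -> HIT, frames=[5,3,2] (faults so far: 9)
  step 10: ref 2 -> HIT, frames=[5,3,2] (faults so far: 9)
  step 11: ref 2 -> HIT, frames=[5,3,2] (faults so far: 9)
  step 12: ref 5 -> HIT, frames=[5,3,2] (faults so far: 9)
  step 13: ref 2 -> HIT, frames=[5,3,2] (faults so far: 9)
  step 14: ref 2 -> HIT, frames=[5,3,2] (faults so far: 9)
  step 15: ref 3 -> HIT, frames=[5,3,2] (faults so far: 9)
  FIFO total faults: 9
--- LRU ---
  step 0: ref 1 -> FAULT, frames=[1,-,-] (faults so far: 1)
  step 1: ref 3 -> FAULT, frames=[1,3,-] (faults so far: 2)
  step 2: ref 5 -> FAULT, frames=[1,3,5] (faults so far: 3)
  step 3: ref 2 -> FAULT, evict 1, frames=[2,3,5] (faults so far: 4)
  step 4: ref 4 -> FAULT, evict 3, frames=[2,4,5] (faults so far: 5)
  step 5: ref 1 -> FAULT, evict 5, frames=[2,4,1] (faults so far: 6)
  step 6: ref 5 -> FAULT, evict 2, frames=[5,4,1] (faults so far: 7)
  step 7: ref 3 -> FAULT, evict 4, frames=[5,3,1] (faults so far: 8)
  step 8: ref 2 -> FAULT, evict 1, frames=[5,3,2] (faults so far: 9)
  step 9: ref 3 -> HIT, frames=[5,3,2] (faults so far: 9)
  step 10: ref 2 -> HIT, frames=[5,3,2] (faults so far: 9)
  step 11: ref 2 -> HIT, frames=[5,3,2] (faults so far: 9)
  step 12: ref 5 -> HIT, frames=[5,3,2] (faults so far: 9)
  step 13: ref 2 -> HIT, frames=[5,3,2] (faults so far: 9)
  step 14: ref 2 -> HIT, frames=[5,3,2] (faults so far: 9)
  step 15: ref 3 -> HIT, frames=[5,3,2] (faults so far: 9)
  LRU total faults: 9
--- Optimal ---
  step 0: ref 1 -> FAULT, frames=[1,-,-] (faults so far: 1)
  step 1: ref 3 -> FAULT, frames=[1,3,-] (faults so far: 2)
  step 2: ref 5 -> FAULT, frames=[1,3,5] (faults so far: 3)
  step 3: ref 2 -> FAULT, evict 3, frames=[1,2,5] (faults so far: 4)
  step 4: ref 4 -> FAULT, evict 2, frames=[1,4,5] (faults so far: 5)
  step 5: ref 1 -> HIT, frames=[1,4,5] (faults so far: 5)
  step 6: ref 5 -> HIT, frames=[1,4,5] (faults so far: 5)
  step 7: ref 3 -> FAULT, evict 1, frames=[3,4,5] (faults so far: 6)
  step 8: ref 2 -> FAULT, evict 4, frames=[3,2,5] (faults so far: 7)
  step 9: ref 3 -> HIT, frames=[3,2,5] (faults so far: 7)
  step 10: ref 2 -> HIT, frames=[3,2,5] (faults so far: 7)
  step 11: ref 2 -> HIT, frames=[3,2,5] (faults so far: 7)
  step 12: ref 5 -> HIT, frames=[3,2,5] (faults so far: 7)
  step 13: ref 2 -> HIT, frames=[3,2,5] (faults so far: 7)
  step 14: ref 2 -> HIT, frames=[3,2,5] (faults so far: 7)
  step 15: ref 3 -> HIT, frames=[3,2,5] (faults so far: 7)
  Optimal total faults: 7

Answer: 9 9 7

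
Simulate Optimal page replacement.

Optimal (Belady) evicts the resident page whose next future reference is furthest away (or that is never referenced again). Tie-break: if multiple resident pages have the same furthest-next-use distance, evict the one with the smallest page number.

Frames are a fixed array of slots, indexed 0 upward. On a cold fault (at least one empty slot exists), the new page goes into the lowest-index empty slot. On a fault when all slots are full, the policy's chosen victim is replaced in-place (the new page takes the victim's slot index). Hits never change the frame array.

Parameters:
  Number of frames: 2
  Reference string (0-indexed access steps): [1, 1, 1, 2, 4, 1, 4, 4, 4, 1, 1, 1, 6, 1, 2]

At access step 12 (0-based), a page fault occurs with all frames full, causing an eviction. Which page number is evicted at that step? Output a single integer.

Step 0: ref 1 -> FAULT, frames=[1,-]
Step 1: ref 1 -> HIT, frames=[1,-]
Step 2: ref 1 -> HIT, frames=[1,-]
Step 3: ref 2 -> FAULT, frames=[1,2]
Step 4: ref 4 -> FAULT, evict 2, frames=[1,4]
Step 5: ref 1 -> HIT, frames=[1,4]
Step 6: ref 4 -> HIT, frames=[1,4]
Step 7: ref 4 -> HIT, frames=[1,4]
Step 8: ref 4 -> HIT, frames=[1,4]
Step 9: ref 1 -> HIT, frames=[1,4]
Step 10: ref 1 -> HIT, frames=[1,4]
Step 11: ref 1 -> HIT, frames=[1,4]
Step 12: ref 6 -> FAULT, evict 4, frames=[1,6]
At step 12: evicted page 4

Answer: 4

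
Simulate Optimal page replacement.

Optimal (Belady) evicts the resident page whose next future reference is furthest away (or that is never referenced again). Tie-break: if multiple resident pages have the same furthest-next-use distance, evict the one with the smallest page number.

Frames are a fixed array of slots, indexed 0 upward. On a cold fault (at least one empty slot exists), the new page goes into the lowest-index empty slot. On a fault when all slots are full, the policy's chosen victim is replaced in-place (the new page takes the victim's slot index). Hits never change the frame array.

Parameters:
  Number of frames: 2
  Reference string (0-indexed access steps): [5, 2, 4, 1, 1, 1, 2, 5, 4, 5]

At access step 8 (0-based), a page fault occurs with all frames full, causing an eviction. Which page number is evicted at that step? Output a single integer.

Answer: 2

Derivation:
Step 0: ref 5 -> FAULT, frames=[5,-]
Step 1: ref 2 -> FAULT, frames=[5,2]
Step 2: ref 4 -> FAULT, evict 5, frames=[4,2]
Step 3: ref 1 -> FAULT, evict 4, frames=[1,2]
Step 4: ref 1 -> HIT, frames=[1,2]
Step 5: ref 1 -> HIT, frames=[1,2]
Step 6: ref 2 -> HIT, frames=[1,2]
Step 7: ref 5 -> FAULT, evict 1, frames=[5,2]
Step 8: ref 4 -> FAULT, evict 2, frames=[5,4]
At step 8: evicted page 2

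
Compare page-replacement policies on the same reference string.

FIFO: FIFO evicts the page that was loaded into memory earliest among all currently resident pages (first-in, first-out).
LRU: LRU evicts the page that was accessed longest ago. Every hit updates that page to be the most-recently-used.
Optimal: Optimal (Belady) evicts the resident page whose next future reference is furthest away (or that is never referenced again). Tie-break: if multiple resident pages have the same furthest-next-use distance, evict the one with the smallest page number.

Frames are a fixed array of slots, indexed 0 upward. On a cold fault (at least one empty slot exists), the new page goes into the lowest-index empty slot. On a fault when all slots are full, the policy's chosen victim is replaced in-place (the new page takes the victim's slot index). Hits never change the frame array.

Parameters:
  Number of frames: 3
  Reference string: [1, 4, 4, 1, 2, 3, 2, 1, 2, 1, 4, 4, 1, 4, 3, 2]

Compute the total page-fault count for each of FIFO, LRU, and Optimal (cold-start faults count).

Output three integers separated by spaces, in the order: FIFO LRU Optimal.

Answer: 7 7 6

Derivation:
--- FIFO ---
  step 0: ref 1 -> FAULT, frames=[1,-,-] (faults so far: 1)
  step 1: ref 4 -> FAULT, frames=[1,4,-] (faults so far: 2)
  step 2: ref 4 -> HIT, frames=[1,4,-] (faults so far: 2)
  step 3: ref 1 -> HIT, frames=[1,4,-] (faults so far: 2)
  step 4: ref 2 -> FAULT, frames=[1,4,2] (faults so far: 3)
  step 5: ref 3 -> FAULT, evict 1, frames=[3,4,2] (faults so far: 4)
  step 6: ref 2 -> HIT, frames=[3,4,2] (faults so far: 4)
  step 7: ref 1 -> FAULT, evict 4, frames=[3,1,2] (faults so far: 5)
  step 8: ref 2 -> HIT, frames=[3,1,2] (faults so far: 5)
  step 9: ref 1 -> HIT, frames=[3,1,2] (faults so far: 5)
  step 10: ref 4 -> FAULT, evict 2, frames=[3,1,4] (faults so far: 6)
  step 11: ref 4 -> HIT, frames=[3,1,4] (faults so far: 6)
  step 12: ref 1 -> HIT, frames=[3,1,4] (faults so far: 6)
  step 13: ref 4 -> HIT, frames=[3,1,4] (faults so far: 6)
  step 14: ref 3 -> HIT, frames=[3,1,4] (faults so far: 6)
  step 15: ref 2 -> FAULT, evict 3, frames=[2,1,4] (faults so far: 7)
  FIFO total faults: 7
--- LRU ---
  step 0: ref 1 -> FAULT, frames=[1,-,-] (faults so far: 1)
  step 1: ref 4 -> FAULT, frames=[1,4,-] (faults so far: 2)
  step 2: ref 4 -> HIT, frames=[1,4,-] (faults so far: 2)
  step 3: ref 1 -> HIT, frames=[1,4,-] (faults so far: 2)
  step 4: ref 2 -> FAULT, frames=[1,4,2] (faults so far: 3)
  step 5: ref 3 -> FAULT, evict 4, frames=[1,3,2] (faults so far: 4)
  step 6: ref 2 -> HIT, frames=[1,3,2] (faults so far: 4)
  step 7: ref 1 -> HIT, frames=[1,3,2] (faults so far: 4)
  step 8: ref 2 -> HIT, frames=[1,3,2] (faults so far: 4)
  step 9: ref 1 -> HIT, frames=[1,3,2] (faults so far: 4)
  step 10: ref 4 -> FAULT, evict 3, frames=[1,4,2] (faults so far: 5)
  step 11: ref 4 -> HIT, frames=[1,4,2] (faults so far: 5)
  step 12: ref 1 -> HIT, frames=[1,4,2] (faults so far: 5)
  step 13: ref 4 -> HIT, frames=[1,4,2] (faults so far: 5)
  step 14: ref 3 -> FAULT, evict 2, frames=[1,4,3] (faults so far: 6)
  step 15: ref 2 -> FAULT, evict 1, frames=[2,4,3] (faults so far: 7)
  LRU total faults: 7
--- Optimal ---
  step 0: ref 1 -> FAULT, frames=[1,-,-] (faults so far: 1)
  step 1: ref 4 -> FAULT, frames=[1,4,-] (faults so far: 2)
  step 2: ref 4 -> HIT, frames=[1,4,-] (faults so far: 2)
  step 3: ref 1 -> HIT, frames=[1,4,-] (faults so far: 2)
  step 4: ref 2 -> FAULT, frames=[1,4,2] (faults so far: 3)
  step 5: ref 3 -> FAULT, evict 4, frames=[1,3,2] (faults so far: 4)
  step 6: ref 2 -> HIT, frames=[1,3,2] (faults so far: 4)
  step 7: ref 1 -> HIT, frames=[1,3,2] (faults so far: 4)
  step 8: ref 2 -> HIT, frames=[1,3,2] (faults so far: 4)
  step 9: ref 1 -> HIT, frames=[1,3,2] (faults so far: 4)
  step 10: ref 4 -> FAULT, evict 2, frames=[1,3,4] (faults so far: 5)
  step 11: ref 4 -> HIT, frames=[1,3,4] (faults so far: 5)
  step 12: ref 1 -> HIT, frames=[1,3,4] (faults so far: 5)
  step 13: ref 4 -> HIT, frames=[1,3,4] (faults so far: 5)
  step 14: ref 3 -> HIT, frames=[1,3,4] (faults so far: 5)
  step 15: ref 2 -> FAULT, evict 1, frames=[2,3,4] (faults so far: 6)
  Optimal total faults: 6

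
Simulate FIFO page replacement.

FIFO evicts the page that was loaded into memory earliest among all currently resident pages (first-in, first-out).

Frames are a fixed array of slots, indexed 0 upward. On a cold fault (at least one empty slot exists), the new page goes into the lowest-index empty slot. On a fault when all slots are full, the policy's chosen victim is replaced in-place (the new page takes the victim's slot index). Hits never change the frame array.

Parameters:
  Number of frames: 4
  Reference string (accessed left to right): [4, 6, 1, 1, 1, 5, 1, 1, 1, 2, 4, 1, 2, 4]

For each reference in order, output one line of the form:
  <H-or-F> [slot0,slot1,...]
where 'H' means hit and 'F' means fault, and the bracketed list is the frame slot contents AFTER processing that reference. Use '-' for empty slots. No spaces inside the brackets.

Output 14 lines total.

F [4,-,-,-]
F [4,6,-,-]
F [4,6,1,-]
H [4,6,1,-]
H [4,6,1,-]
F [4,6,1,5]
H [4,6,1,5]
H [4,6,1,5]
H [4,6,1,5]
F [2,6,1,5]
F [2,4,1,5]
H [2,4,1,5]
H [2,4,1,5]
H [2,4,1,5]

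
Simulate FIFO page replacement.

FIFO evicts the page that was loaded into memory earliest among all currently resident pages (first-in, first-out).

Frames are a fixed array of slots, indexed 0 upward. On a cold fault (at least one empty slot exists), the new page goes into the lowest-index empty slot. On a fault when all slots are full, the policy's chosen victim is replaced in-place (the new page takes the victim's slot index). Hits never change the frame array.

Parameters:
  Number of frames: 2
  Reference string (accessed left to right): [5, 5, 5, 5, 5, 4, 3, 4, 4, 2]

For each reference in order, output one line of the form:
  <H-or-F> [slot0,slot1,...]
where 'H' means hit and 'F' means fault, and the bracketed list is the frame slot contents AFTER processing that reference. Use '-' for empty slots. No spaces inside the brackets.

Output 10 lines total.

F [5,-]
H [5,-]
H [5,-]
H [5,-]
H [5,-]
F [5,4]
F [3,4]
H [3,4]
H [3,4]
F [3,2]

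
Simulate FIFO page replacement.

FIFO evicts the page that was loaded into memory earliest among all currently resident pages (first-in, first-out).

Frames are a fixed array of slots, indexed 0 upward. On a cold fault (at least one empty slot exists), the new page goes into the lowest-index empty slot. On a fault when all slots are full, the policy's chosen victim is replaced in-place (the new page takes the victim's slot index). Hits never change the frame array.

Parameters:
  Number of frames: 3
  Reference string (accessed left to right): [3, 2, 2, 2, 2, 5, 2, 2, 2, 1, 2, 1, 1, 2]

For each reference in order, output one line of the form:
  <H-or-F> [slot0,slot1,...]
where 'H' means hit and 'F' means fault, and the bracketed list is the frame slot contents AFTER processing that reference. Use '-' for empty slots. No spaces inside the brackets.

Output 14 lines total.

F [3,-,-]
F [3,2,-]
H [3,2,-]
H [3,2,-]
H [3,2,-]
F [3,2,5]
H [3,2,5]
H [3,2,5]
H [3,2,5]
F [1,2,5]
H [1,2,5]
H [1,2,5]
H [1,2,5]
H [1,2,5]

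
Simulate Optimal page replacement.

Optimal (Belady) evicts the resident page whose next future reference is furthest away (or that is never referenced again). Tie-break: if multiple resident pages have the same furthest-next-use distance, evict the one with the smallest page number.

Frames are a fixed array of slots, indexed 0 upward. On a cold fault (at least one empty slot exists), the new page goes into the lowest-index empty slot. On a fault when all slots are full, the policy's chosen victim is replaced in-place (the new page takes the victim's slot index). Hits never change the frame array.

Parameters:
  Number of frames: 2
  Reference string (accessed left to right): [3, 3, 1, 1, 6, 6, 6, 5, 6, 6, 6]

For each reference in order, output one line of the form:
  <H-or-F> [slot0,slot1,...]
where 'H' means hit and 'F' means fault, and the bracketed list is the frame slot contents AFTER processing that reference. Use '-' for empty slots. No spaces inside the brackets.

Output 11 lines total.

F [3,-]
H [3,-]
F [3,1]
H [3,1]
F [3,6]
H [3,6]
H [3,6]
F [5,6]
H [5,6]
H [5,6]
H [5,6]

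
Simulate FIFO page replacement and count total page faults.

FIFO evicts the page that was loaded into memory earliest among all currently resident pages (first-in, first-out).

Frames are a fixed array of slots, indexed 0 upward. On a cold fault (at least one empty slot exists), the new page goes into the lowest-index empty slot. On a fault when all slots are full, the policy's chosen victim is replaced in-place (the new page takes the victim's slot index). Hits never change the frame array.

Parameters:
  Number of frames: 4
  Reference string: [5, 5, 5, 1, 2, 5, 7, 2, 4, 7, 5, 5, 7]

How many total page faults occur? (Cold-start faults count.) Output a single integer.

Answer: 6

Derivation:
Step 0: ref 5 → FAULT, frames=[5,-,-,-]
Step 1: ref 5 → HIT, frames=[5,-,-,-]
Step 2: ref 5 → HIT, frames=[5,-,-,-]
Step 3: ref 1 → FAULT, frames=[5,1,-,-]
Step 4: ref 2 → FAULT, frames=[5,1,2,-]
Step 5: ref 5 → HIT, frames=[5,1,2,-]
Step 6: ref 7 → FAULT, frames=[5,1,2,7]
Step 7: ref 2 → HIT, frames=[5,1,2,7]
Step 8: ref 4 → FAULT (evict 5), frames=[4,1,2,7]
Step 9: ref 7 → HIT, frames=[4,1,2,7]
Step 10: ref 5 → FAULT (evict 1), frames=[4,5,2,7]
Step 11: ref 5 → HIT, frames=[4,5,2,7]
Step 12: ref 7 → HIT, frames=[4,5,2,7]
Total faults: 6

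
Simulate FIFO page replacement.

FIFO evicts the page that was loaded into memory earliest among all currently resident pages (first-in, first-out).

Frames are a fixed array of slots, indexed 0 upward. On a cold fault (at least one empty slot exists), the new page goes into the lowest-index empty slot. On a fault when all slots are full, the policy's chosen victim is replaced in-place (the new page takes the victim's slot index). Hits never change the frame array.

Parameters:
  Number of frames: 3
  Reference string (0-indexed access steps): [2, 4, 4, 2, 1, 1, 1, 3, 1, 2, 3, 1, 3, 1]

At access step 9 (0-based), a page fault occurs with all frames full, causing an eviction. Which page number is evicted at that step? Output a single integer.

Answer: 4

Derivation:
Step 0: ref 2 -> FAULT, frames=[2,-,-]
Step 1: ref 4 -> FAULT, frames=[2,4,-]
Step 2: ref 4 -> HIT, frames=[2,4,-]
Step 3: ref 2 -> HIT, frames=[2,4,-]
Step 4: ref 1 -> FAULT, frames=[2,4,1]
Step 5: ref 1 -> HIT, frames=[2,4,1]
Step 6: ref 1 -> HIT, frames=[2,4,1]
Step 7: ref 3 -> FAULT, evict 2, frames=[3,4,1]
Step 8: ref 1 -> HIT, frames=[3,4,1]
Step 9: ref 2 -> FAULT, evict 4, frames=[3,2,1]
At step 9: evicted page 4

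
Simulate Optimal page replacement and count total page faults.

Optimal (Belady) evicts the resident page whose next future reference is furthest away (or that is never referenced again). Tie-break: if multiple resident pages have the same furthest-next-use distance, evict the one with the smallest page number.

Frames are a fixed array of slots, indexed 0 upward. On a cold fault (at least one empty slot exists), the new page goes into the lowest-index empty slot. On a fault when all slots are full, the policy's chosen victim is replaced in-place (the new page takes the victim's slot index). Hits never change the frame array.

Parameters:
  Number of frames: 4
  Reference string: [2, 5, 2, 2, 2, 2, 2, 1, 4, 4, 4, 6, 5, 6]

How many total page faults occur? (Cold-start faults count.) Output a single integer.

Step 0: ref 2 → FAULT, frames=[2,-,-,-]
Step 1: ref 5 → FAULT, frames=[2,5,-,-]
Step 2: ref 2 → HIT, frames=[2,5,-,-]
Step 3: ref 2 → HIT, frames=[2,5,-,-]
Step 4: ref 2 → HIT, frames=[2,5,-,-]
Step 5: ref 2 → HIT, frames=[2,5,-,-]
Step 6: ref 2 → HIT, frames=[2,5,-,-]
Step 7: ref 1 → FAULT, frames=[2,5,1,-]
Step 8: ref 4 → FAULT, frames=[2,5,1,4]
Step 9: ref 4 → HIT, frames=[2,5,1,4]
Step 10: ref 4 → HIT, frames=[2,5,1,4]
Step 11: ref 6 → FAULT (evict 1), frames=[2,5,6,4]
Step 12: ref 5 → HIT, frames=[2,5,6,4]
Step 13: ref 6 → HIT, frames=[2,5,6,4]
Total faults: 5

Answer: 5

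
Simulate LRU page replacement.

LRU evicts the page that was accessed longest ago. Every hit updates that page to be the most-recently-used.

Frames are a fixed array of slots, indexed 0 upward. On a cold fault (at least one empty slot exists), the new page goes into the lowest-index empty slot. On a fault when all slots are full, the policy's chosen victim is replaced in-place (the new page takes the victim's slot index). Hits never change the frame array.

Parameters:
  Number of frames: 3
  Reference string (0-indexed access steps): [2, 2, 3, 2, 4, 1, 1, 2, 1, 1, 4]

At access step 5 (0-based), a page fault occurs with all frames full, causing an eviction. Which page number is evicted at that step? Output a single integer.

Answer: 3

Derivation:
Step 0: ref 2 -> FAULT, frames=[2,-,-]
Step 1: ref 2 -> HIT, frames=[2,-,-]
Step 2: ref 3 -> FAULT, frames=[2,3,-]
Step 3: ref 2 -> HIT, frames=[2,3,-]
Step 4: ref 4 -> FAULT, frames=[2,3,4]
Step 5: ref 1 -> FAULT, evict 3, frames=[2,1,4]
At step 5: evicted page 3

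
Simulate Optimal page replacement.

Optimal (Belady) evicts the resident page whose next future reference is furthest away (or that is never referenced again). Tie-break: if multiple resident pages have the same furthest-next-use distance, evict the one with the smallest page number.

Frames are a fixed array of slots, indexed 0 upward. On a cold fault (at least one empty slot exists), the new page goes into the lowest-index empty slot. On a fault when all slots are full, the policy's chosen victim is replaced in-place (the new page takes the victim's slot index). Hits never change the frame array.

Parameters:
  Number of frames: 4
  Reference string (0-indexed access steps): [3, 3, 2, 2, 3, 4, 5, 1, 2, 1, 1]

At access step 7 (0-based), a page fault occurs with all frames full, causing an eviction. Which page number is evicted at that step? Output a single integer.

Step 0: ref 3 -> FAULT, frames=[3,-,-,-]
Step 1: ref 3 -> HIT, frames=[3,-,-,-]
Step 2: ref 2 -> FAULT, frames=[3,2,-,-]
Step 3: ref 2 -> HIT, frames=[3,2,-,-]
Step 4: ref 3 -> HIT, frames=[3,2,-,-]
Step 5: ref 4 -> FAULT, frames=[3,2,4,-]
Step 6: ref 5 -> FAULT, frames=[3,2,4,5]
Step 7: ref 1 -> FAULT, evict 3, frames=[1,2,4,5]
At step 7: evicted page 3

Answer: 3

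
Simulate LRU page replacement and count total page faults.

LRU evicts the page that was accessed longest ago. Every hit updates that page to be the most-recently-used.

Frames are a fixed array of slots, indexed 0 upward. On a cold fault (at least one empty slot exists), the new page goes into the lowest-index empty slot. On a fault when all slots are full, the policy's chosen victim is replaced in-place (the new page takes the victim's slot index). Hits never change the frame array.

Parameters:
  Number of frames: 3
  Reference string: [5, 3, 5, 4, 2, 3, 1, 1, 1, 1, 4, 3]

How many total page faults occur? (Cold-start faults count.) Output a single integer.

Step 0: ref 5 → FAULT, frames=[5,-,-]
Step 1: ref 3 → FAULT, frames=[5,3,-]
Step 2: ref 5 → HIT, frames=[5,3,-]
Step 3: ref 4 → FAULT, frames=[5,3,4]
Step 4: ref 2 → FAULT (evict 3), frames=[5,2,4]
Step 5: ref 3 → FAULT (evict 5), frames=[3,2,4]
Step 6: ref 1 → FAULT (evict 4), frames=[3,2,1]
Step 7: ref 1 → HIT, frames=[3,2,1]
Step 8: ref 1 → HIT, frames=[3,2,1]
Step 9: ref 1 → HIT, frames=[3,2,1]
Step 10: ref 4 → FAULT (evict 2), frames=[3,4,1]
Step 11: ref 3 → HIT, frames=[3,4,1]
Total faults: 7

Answer: 7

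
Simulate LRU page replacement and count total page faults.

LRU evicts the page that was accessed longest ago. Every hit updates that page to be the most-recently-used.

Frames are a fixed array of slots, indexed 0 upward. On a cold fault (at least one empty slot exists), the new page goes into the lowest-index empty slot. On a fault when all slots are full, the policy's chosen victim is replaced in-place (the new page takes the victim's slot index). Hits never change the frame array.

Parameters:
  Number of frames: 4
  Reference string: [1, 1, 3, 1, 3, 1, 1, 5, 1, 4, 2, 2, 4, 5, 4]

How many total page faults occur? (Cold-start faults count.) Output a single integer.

Answer: 5

Derivation:
Step 0: ref 1 → FAULT, frames=[1,-,-,-]
Step 1: ref 1 → HIT, frames=[1,-,-,-]
Step 2: ref 3 → FAULT, frames=[1,3,-,-]
Step 3: ref 1 → HIT, frames=[1,3,-,-]
Step 4: ref 3 → HIT, frames=[1,3,-,-]
Step 5: ref 1 → HIT, frames=[1,3,-,-]
Step 6: ref 1 → HIT, frames=[1,3,-,-]
Step 7: ref 5 → FAULT, frames=[1,3,5,-]
Step 8: ref 1 → HIT, frames=[1,3,5,-]
Step 9: ref 4 → FAULT, frames=[1,3,5,4]
Step 10: ref 2 → FAULT (evict 3), frames=[1,2,5,4]
Step 11: ref 2 → HIT, frames=[1,2,5,4]
Step 12: ref 4 → HIT, frames=[1,2,5,4]
Step 13: ref 5 → HIT, frames=[1,2,5,4]
Step 14: ref 4 → HIT, frames=[1,2,5,4]
Total faults: 5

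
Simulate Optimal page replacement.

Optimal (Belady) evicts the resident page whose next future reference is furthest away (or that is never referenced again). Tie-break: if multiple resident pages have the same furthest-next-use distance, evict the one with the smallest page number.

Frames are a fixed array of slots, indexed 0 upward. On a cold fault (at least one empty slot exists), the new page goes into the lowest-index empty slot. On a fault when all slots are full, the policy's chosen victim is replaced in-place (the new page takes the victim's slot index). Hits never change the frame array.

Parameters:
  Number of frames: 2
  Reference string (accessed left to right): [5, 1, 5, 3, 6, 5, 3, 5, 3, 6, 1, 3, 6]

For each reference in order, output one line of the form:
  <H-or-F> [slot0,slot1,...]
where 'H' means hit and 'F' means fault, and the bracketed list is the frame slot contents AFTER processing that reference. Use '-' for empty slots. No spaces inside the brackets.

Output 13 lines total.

F [5,-]
F [5,1]
H [5,1]
F [5,3]
F [5,6]
H [5,6]
F [5,3]
H [5,3]
H [5,3]
F [6,3]
F [1,3]
H [1,3]
F [6,3]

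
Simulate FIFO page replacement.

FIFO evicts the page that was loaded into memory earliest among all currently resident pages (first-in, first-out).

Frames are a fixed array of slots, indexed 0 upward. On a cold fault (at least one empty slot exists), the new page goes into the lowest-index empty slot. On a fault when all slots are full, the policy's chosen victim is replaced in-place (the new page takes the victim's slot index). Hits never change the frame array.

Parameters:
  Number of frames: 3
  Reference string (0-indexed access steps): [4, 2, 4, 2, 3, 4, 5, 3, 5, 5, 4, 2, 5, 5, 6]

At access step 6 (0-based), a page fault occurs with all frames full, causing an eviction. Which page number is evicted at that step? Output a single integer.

Answer: 4

Derivation:
Step 0: ref 4 -> FAULT, frames=[4,-,-]
Step 1: ref 2 -> FAULT, frames=[4,2,-]
Step 2: ref 4 -> HIT, frames=[4,2,-]
Step 3: ref 2 -> HIT, frames=[4,2,-]
Step 4: ref 3 -> FAULT, frames=[4,2,3]
Step 5: ref 4 -> HIT, frames=[4,2,3]
Step 6: ref 5 -> FAULT, evict 4, frames=[5,2,3]
At step 6: evicted page 4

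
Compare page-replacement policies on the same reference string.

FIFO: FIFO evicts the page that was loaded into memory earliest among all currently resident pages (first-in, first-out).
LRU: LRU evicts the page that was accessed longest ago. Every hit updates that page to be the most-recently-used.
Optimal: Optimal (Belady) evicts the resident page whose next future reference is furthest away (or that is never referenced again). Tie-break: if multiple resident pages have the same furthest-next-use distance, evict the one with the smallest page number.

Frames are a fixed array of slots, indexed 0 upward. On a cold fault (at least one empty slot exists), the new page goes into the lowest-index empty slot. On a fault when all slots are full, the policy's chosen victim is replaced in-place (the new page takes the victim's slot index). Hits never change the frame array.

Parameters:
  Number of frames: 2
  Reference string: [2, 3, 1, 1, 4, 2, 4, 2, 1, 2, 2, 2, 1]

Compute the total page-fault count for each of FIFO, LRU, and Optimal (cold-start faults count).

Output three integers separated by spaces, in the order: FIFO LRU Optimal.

--- FIFO ---
  step 0: ref 2 -> FAULT, frames=[2,-] (faults so far: 1)
  step 1: ref 3 -> FAULT, frames=[2,3] (faults so far: 2)
  step 2: ref 1 -> FAULT, evict 2, frames=[1,3] (faults so far: 3)
  step 3: ref 1 -> HIT, frames=[1,3] (faults so far: 3)
  step 4: ref 4 -> FAULT, evict 3, frames=[1,4] (faults so far: 4)
  step 5: ref 2 -> FAULT, evict 1, frames=[2,4] (faults so far: 5)
  step 6: ref 4 -> HIT, frames=[2,4] (faults so far: 5)
  step 7: ref 2 -> HIT, frames=[2,4] (faults so far: 5)
  step 8: ref 1 -> FAULT, evict 4, frames=[2,1] (faults so far: 6)
  step 9: ref 2 -> HIT, frames=[2,1] (faults so far: 6)
  step 10: ref 2 -> HIT, frames=[2,1] (faults so far: 6)
  step 11: ref 2 -> HIT, frames=[2,1] (faults so far: 6)
  step 12: ref 1 -> HIT, frames=[2,1] (faults so far: 6)
  FIFO total faults: 6
--- LRU ---
  step 0: ref 2 -> FAULT, frames=[2,-] (faults so far: 1)
  step 1: ref 3 -> FAULT, frames=[2,3] (faults so far: 2)
  step 2: ref 1 -> FAULT, evict 2, frames=[1,3] (faults so far: 3)
  step 3: ref 1 -> HIT, frames=[1,3] (faults so far: 3)
  step 4: ref 4 -> FAULT, evict 3, frames=[1,4] (faults so far: 4)
  step 5: ref 2 -> FAULT, evict 1, frames=[2,4] (faults so far: 5)
  step 6: ref 4 -> HIT, frames=[2,4] (faults so far: 5)
  step 7: ref 2 -> HIT, frames=[2,4] (faults so far: 5)
  step 8: ref 1 -> FAULT, evict 4, frames=[2,1] (faults so far: 6)
  step 9: ref 2 -> HIT, frames=[2,1] (faults so far: 6)
  step 10: ref 2 -> HIT, frames=[2,1] (faults so far: 6)
  step 11: ref 2 -> HIT, frames=[2,1] (faults so far: 6)
  step 12: ref 1 -> HIT, frames=[2,1] (faults so far: 6)
  LRU total faults: 6
--- Optimal ---
  step 0: ref 2 -> FAULT, frames=[2,-] (faults so far: 1)
  step 1: ref 3 -> FAULT, frames=[2,3] (faults so far: 2)
  step 2: ref 1 -> FAULT, evict 3, frames=[2,1] (faults so far: 3)
  step 3: ref 1 -> HIT, frames=[2,1] (faults so far: 3)
  step 4: ref 4 -> FAULT, evict 1, frames=[2,4] (faults so far: 4)
  step 5: ref 2 -> HIT, frames=[2,4] (faults so far: 4)
  step 6: ref 4 -> HIT, frames=[2,4] (faults so far: 4)
  step 7: ref 2 -> HIT, frames=[2,4] (faults so far: 4)
  step 8: ref 1 -> FAULT, evict 4, frames=[2,1] (faults so far: 5)
  step 9: ref 2 -> HIT, frames=[2,1] (faults so far: 5)
  step 10: ref 2 -> HIT, frames=[2,1] (faults so far: 5)
  step 11: ref 2 -> HIT, frames=[2,1] (faults so far: 5)
  step 12: ref 1 -> HIT, frames=[2,1] (faults so far: 5)
  Optimal total faults: 5

Answer: 6 6 5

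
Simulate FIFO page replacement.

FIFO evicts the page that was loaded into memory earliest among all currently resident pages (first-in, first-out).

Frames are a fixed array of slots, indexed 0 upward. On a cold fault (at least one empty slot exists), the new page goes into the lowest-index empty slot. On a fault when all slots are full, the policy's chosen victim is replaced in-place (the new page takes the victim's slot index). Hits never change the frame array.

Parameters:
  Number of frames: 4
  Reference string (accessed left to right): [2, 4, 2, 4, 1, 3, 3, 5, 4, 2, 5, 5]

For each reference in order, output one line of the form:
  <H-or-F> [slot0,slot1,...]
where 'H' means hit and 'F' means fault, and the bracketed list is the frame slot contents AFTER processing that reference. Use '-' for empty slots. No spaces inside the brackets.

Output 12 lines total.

F [2,-,-,-]
F [2,4,-,-]
H [2,4,-,-]
H [2,4,-,-]
F [2,4,1,-]
F [2,4,1,3]
H [2,4,1,3]
F [5,4,1,3]
H [5,4,1,3]
F [5,2,1,3]
H [5,2,1,3]
H [5,2,1,3]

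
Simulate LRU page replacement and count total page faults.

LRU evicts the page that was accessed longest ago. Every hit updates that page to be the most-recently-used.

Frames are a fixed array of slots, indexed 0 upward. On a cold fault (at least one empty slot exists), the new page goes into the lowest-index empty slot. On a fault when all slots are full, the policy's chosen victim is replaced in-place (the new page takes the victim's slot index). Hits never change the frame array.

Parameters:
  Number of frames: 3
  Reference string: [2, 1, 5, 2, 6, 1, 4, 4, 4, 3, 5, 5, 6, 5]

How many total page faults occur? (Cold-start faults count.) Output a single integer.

Answer: 9

Derivation:
Step 0: ref 2 → FAULT, frames=[2,-,-]
Step 1: ref 1 → FAULT, frames=[2,1,-]
Step 2: ref 5 → FAULT, frames=[2,1,5]
Step 3: ref 2 → HIT, frames=[2,1,5]
Step 4: ref 6 → FAULT (evict 1), frames=[2,6,5]
Step 5: ref 1 → FAULT (evict 5), frames=[2,6,1]
Step 6: ref 4 → FAULT (evict 2), frames=[4,6,1]
Step 7: ref 4 → HIT, frames=[4,6,1]
Step 8: ref 4 → HIT, frames=[4,6,1]
Step 9: ref 3 → FAULT (evict 6), frames=[4,3,1]
Step 10: ref 5 → FAULT (evict 1), frames=[4,3,5]
Step 11: ref 5 → HIT, frames=[4,3,5]
Step 12: ref 6 → FAULT (evict 4), frames=[6,3,5]
Step 13: ref 5 → HIT, frames=[6,3,5]
Total faults: 9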